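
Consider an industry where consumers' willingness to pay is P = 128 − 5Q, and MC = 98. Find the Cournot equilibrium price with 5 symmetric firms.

With 5 symmetric Cournot firms, each firm's FOC gives 128 − 30q = 98, so q = 1, Q = 5·1 = 5, and P = 103.

P = 103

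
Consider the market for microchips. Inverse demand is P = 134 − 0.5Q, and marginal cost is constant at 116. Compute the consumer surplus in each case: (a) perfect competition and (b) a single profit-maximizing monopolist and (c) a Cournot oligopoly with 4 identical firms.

Perfect competition: P = MC = 116, so 134 − 0.5Q = 116 and Q = 36.
CS = ½·(134 − 116)·36 = 324.
The monopolist equates marginal revenue to marginal cost: 134 − Q = 116, so Q = 18. From demand, P = 125.
CS = ½·(134 − 125)·18 = 81.
Cournot with 4 identical firms: the symmetric best-response condition is 134 − 2.5q = 116. Each firm produces q = 7.2, total output Q = 28.8, price P = 119.6.
CS = ½·(134 − 119.6)·28.8 = 207.36.

Competition: CS = 324; Monopoly: CS = 81; Cournot: CS = 207.36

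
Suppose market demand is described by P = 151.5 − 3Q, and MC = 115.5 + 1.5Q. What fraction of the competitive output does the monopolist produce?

Q_m/Q_c = 0.6

A monopolist chooses Q where MR = MC. MR = 151.5 − 6Q; setting this equal to 115.5 + 1.5Q gives Q = 4.8 and P = 137.1.
Competitive equilibrium sets price equal to marginal cost: 151.5 − 3Q = 115.5 + 1.5Q, so Q = 8 and P = 127.5.
Ratio Q_m/Q_c = 4.8/8 = 0.6.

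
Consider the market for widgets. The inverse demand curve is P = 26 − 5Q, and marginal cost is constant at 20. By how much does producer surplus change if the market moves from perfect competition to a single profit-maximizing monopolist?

Perfect competition: P = MC = 20, so 26 − 5Q = 20 and Q = 1.2.
PS = (20 − 20)·1.2 = 0.
Monopoly sets MR = MC: 26 − 10Q = 20 ⇒ Q = 0.6, P = 26 − 5·0.6 = 23.
PS = (23 − 20)·0.6 = 1.8.
Change in producer surplus: 1.8 − 0 = 1.8.

PS rises by 1.8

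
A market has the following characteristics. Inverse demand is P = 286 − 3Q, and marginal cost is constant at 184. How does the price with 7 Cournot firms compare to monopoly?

Cournot: P = 196.75; Monopoly: P = 235

In a 7-firm Cournot equilibrium, symmetry and the first-order condition give q = (286 − 184)/(24) = 4.25. So Q = 29.75 and P = 196.75.
The monopolist equates marginal revenue to marginal cost: 286 − 6Q = 184, so Q = 17. From demand, P = 235.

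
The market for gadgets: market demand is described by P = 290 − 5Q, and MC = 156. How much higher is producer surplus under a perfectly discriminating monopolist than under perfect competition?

Under competition P = MC = 156, so Q = (290 − 156)/5 = 26.8.
PS = (156 − 156)·26.8 = 0.
With perfect price discrimination, output is the efficient level Q = 26.8 (where demand meets MC), but every buyer pays their willingness to pay: CS = 0 and PS = total surplus.
PS = ½·(290 − 156)·26.8 = 1795.6.
Change in producer surplus: 1795.6 − 0 = 1795.6.

PS rises by 1795.6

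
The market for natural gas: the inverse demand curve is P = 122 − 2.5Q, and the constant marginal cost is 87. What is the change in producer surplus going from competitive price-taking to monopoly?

Under competition P = MC = 87, so Q = (122 − 87)/2.5 = 14.
PS = (87 − 87)·14 = 0.
The monopolist equates marginal revenue to marginal cost: 122 − 5Q = 87, so Q = 7. From demand, P = 104.5.
PS = (104.5 − 87)·7 = 122.5.
Change in producer surplus: 122.5 − 0 = 122.5.

Producer surplus rises by 122.5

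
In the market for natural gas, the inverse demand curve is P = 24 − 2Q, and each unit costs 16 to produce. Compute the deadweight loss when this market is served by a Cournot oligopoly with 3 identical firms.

Competitive firms price at marginal cost: P = 16, giving Q = 4.
In a 3-firm Cournot equilibrium, symmetry and the first-order condition give q = (24 − 16)/(8) = 1. So Q = 3 and P = 18.
DWL is the triangle between Q = 3 and Q = 4: ½·(4 − 3)·(18 − 16) = 1.

DWL = 1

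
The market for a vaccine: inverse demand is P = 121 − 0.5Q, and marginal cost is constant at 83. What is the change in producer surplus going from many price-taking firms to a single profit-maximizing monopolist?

PS rises by 722

Perfect competition: P = MC = 83, so 121 − 0.5Q = 83 and Q = 76.
PS = (83 − 83)·76 = 0.
A monopolist chooses Q where MR = MC. MR = 121 − Q; setting this equal to 83 gives Q = 38 and P = 102.
PS = (102 − 83)·38 = 722.
Change in producer surplus: 722 − 0 = 722.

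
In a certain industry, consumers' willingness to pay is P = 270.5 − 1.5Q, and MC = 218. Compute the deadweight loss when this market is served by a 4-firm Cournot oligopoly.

Perfect competition: P = MC = 218, so 270.5 − 1.5Q = 218 and Q = 35.
Cournot with 4 identical firms: the symmetric best-response condition is 270.5 − 7.5q = 218. Each firm produces q = 7, total output Q = 28, price P = 228.5.
DWL is the triangle between Q = 28 and Q = 35: ½·(35 − 28)·(228.5 − 218) = 36.75.

DWL = 36.75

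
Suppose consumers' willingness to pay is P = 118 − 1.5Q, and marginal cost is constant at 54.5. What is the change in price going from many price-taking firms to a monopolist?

Price rises by 31.75

Under competition P = MC = 54.5, so Q = (118 − 54.5)/1.5 = 127/3.
Monopoly sets MR = MC: 118 − 3Q = 54.5 ⇒ Q = 127/6, P = 118 − 1.5·127/6 = 86.25.
Change in price: 86.25 − 54.5 = 31.75.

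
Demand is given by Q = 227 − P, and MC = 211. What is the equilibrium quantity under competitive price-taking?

Inverting demand: P = 227 − Q.
Perfect competition: P = MC = 211, so 227 − Q = 211 and Q = 16.

Q = 16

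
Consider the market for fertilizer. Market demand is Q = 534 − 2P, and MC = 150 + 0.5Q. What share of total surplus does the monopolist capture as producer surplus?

Inverting demand: P = 267 − 0.5Q.
A monopolist chooses Q where MR = MC. MR = 267 − Q; setting this equal to 150 + 0.5Q gives Q = 78 and P = 228.
CS = ½·(267 − 228)·78 = 1521.
PS = P·Q − VC(Q) = 228·78 − (150·78 + ½·0.5·78²) = 4563.
Share captured = PS/TS = 4563/6084 = 0.75.

PS/TS = 0.75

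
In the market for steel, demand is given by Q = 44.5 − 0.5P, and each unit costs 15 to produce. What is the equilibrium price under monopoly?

P = 52

Inverting demand: P = 89 − 2Q.
The monopolist equates marginal revenue to marginal cost: 89 − 4Q = 15, so Q = 18.5. From demand, P = 52.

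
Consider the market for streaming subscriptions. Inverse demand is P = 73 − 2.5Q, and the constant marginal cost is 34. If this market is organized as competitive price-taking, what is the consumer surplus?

Competitive firms price at marginal cost: P = 34, giving Q = 15.6.
CS = ½·(73 − 34)·15.6 = 304.2.

CS = 304.2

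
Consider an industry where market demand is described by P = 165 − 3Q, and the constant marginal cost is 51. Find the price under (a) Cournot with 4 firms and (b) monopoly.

With 4 symmetric Cournot firms, each firm's FOC gives 165 − 15q = 51, so q = 7.6, Q = 4·7.6 = 30.4, and P = 73.8.
A monopolist chooses Q where MR = MC. MR = 165 − 6Q; setting this equal to 51 gives Q = 19 and P = 108.

Cournot: P = 73.8; Monopoly: P = 108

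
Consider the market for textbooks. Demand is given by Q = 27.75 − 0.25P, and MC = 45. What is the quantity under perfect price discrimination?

Inverting demand: P = 111 − 4Q.
Under first-degree price discrimination the firm charges each unit its demand price and produces up to where P = MC, i.e. Q = 16.5. Consumer surplus is zero; producer surplus equals total surplus.

Q = 16.5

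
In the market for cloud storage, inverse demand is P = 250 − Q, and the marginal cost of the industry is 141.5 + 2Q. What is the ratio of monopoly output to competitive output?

Q_m/Q_c = 0.75

The monopolist equates marginal revenue to marginal cost: 250 − 2Q = 141.5 + 2Q, so Q = 27.125. From demand, P = 222.875.
Competitive equilibrium sets price equal to marginal cost: 250 − Q = 141.5 + 2Q, so Q = 217/6 and P = 1283/6.
Ratio Q_m/Q_c = 27.125/(217/6) = 0.75.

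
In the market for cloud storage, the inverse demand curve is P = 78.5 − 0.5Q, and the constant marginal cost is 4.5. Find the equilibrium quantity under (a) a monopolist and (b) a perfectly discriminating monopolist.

Monopoly sets MR = MC: 78.5 − Q = 4.5 ⇒ Q = 74, P = 78.5 − 0.5·74 = 41.5.
Under first-degree price discrimination the firm charges each unit its demand price and produces up to where P = MC, i.e. Q = 148. Consumer surplus is zero; producer surplus equals total surplus.

Monopoly: Q = 74; Perfect PD: Q = 148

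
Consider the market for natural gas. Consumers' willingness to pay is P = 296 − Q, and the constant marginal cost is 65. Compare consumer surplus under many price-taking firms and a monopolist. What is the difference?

Competitive firms price at marginal cost: P = 65, giving Q = 231.
CS = ½·(296 − 65)·231 = 26680.5.
A monopolist chooses Q where MR = MC. MR = 296 − 2Q; setting this equal to 65 gives Q = 115.5 and P = 180.5.
CS = ½·(296 − 180.5)·115.5 = 6670.125.
Change in consumer surplus: 6670.125 − 26680.5 = −20010.375.

CS falls by 20010.375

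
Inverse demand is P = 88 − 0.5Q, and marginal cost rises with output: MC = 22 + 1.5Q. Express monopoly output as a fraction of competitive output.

Monopoly sets MR = MC: 88 − Q = 22 + 1.5Q ⇒ Q = 26.4, P = 88 − 0.5·26.4 = 74.8.
Competitive equilibrium sets price equal to marginal cost: 88 − 0.5Q = 22 + 1.5Q, so Q = 33 and P = 71.5.
Ratio Q_m/Q_c = 26.4/33 = 0.8.

Q_m/Q_c = 0.8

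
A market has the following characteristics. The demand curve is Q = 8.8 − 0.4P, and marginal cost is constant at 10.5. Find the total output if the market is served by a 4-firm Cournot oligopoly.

Q = 3.68

Inverting demand: P = 22 − 2.5Q.
With 4 symmetric Cournot firms, each firm's FOC gives 22 − 12.5q = 10.5, so q = 0.92, Q = 4·0.92 = 3.68, and P = 12.8.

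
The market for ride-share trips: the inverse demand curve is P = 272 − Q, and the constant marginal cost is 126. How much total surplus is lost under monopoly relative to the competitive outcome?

DWL = 2664.5

Competitive firms price at marginal cost: P = 126, giving Q = 146.
A monopolist chooses Q where MR = MC. MR = 272 − 2Q; setting this equal to 126 gives Q = 73 and P = 199.
DWL is the triangle between Q = 73 and Q = 146: ½·(146 − 73)·(199 − 126) = 2664.5.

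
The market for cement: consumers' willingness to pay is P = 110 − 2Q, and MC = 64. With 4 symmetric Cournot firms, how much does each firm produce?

With 4 symmetric Cournot firms, each firm's FOC gives 110 − 10q = 64, so q = 4.6, Q = 4·4.6 = 18.4, and P = 73.2.

q_i = 4.6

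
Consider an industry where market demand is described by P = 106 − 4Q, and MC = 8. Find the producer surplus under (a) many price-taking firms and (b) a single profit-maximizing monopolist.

Competition: PS = 0; Monopoly: PS = 600.25

Under competition P = MC = 8, so Q = (106 − 8)/4 = 24.5.
PS = (8 − 8)·24.5 = 0.
The monopolist equates marginal revenue to marginal cost: 106 − 8Q = 8, so Q = 12.25. From demand, P = 57.
PS = (57 − 8)·12.25 = 600.25.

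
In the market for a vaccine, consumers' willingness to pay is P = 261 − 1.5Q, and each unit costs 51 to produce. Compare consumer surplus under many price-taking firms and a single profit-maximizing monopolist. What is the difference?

Perfect competition: P = MC = 51, so 261 − 1.5Q = 51 and Q = 140.
CS = ½·(261 − 51)·140 = 14700.
A monopolist chooses Q where MR = MC. MR = 261 − 3Q; setting this equal to 51 gives Q = 70 and P = 156.
CS = ½·(261 − 156)·70 = 3675.
Change in consumer surplus: 3675 − 14700 = −11025.

Consumer surplus falls by 11025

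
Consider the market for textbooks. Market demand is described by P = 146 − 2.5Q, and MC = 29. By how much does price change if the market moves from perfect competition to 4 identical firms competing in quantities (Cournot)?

Perfect competition: P = MC = 29, so 146 − 2.5Q = 29 and Q = 46.8.
Cournot with 4 identical firms: the symmetric best-response condition is 146 − 12.5q = 29. Each firm produces q = 9.36, total output Q = 37.44, price P = 52.4.
Change in price: 52.4 − 29 = 23.4.

Price rises by 23.4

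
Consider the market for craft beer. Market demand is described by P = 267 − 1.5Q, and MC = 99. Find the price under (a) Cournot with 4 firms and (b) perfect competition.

Cournot: P = 132.6; Competition: P = 99

With 4 symmetric Cournot firms, each firm's FOC gives 267 − 7.5q = 99, so q = 22.4, Q = 4·22.4 = 89.6, and P = 132.6.
Perfect competition: P = MC = 99, so 267 − 1.5Q = 99 and Q = 112.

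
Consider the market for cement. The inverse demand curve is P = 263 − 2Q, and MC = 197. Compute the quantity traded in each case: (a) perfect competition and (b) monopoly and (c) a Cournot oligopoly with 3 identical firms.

Under competition P = MC = 197, so Q = (263 − 197)/2 = 33.
A monopolist chooses Q where MR = MC. MR = 263 − 4Q; setting this equal to 197 gives Q = 16.5 and P = 230.
In a 3-firm Cournot equilibrium, symmetry and the first-order condition give q = (263 − 197)/(8) = 8.25. So Q = 24.75 and P = 213.5.

Competition: Q = 33; Monopoly: Q = 16.5; Cournot: Q = 24.75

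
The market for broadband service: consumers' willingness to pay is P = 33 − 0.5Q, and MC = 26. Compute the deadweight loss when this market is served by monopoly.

Competitive firms price at marginal cost: P = 26, giving Q = 14.
Monopoly sets MR = MC: 33 − Q = 26 ⇒ Q = 7, P = 33 − 0.5·7 = 29.5.
DWL is the triangle between Q = 7 and Q = 14: ½·(14 − 7)·(29.5 − 26) = 12.25.

DWL = 12.25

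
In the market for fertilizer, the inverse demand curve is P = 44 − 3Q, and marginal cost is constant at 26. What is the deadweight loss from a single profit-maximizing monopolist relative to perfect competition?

Competitive firms price at marginal cost: P = 26, giving Q = 6.
A monopolist chooses Q where MR = MC. MR = 44 − 6Q; setting this equal to 26 gives Q = 3 and P = 35.
DWL is the triangle between Q = 3 and Q = 6: ½·(6 − 3)·(35 − 26) = 13.5.

DWL = 13.5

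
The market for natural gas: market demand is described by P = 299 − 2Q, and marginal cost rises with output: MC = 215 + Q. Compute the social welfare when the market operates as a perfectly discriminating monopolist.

A perfectly discriminating monopolist sells every unit with P(Q) ≥ MC(Q), so output equals the competitive quantity Q = 28. Each buyer pays their reservation price, so CS = 0 and the firm captures all surplus.
TS = 1176 (equal to competitive TS).

TS = 1176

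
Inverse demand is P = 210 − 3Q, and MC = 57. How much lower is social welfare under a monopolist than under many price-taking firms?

Competitive firms price at marginal cost: P = 57, giving Q = 51.
CS = ½·(210 − 57)·51 = 3901.5; PS = (57 − 57)·51 = 0; TS = 3901.5.
Monopoly sets MR = MC: 210 − 6Q = 57 ⇒ Q = 25.5, P = 210 − 3·25.5 = 133.5.
CS = ½·(210 − 133.5)·25.5 = 975.375; PS = (133.5 − 57)·25.5 = 1950.75; TS = 2926.125.
Change in social welfare: 2926.125 − 3901.5 = −975.375.

TS falls by 975.375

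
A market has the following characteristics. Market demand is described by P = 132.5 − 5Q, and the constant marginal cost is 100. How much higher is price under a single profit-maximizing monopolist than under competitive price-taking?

P rises by 16.25

Under competition P = MC = 100, so Q = (132.5 − 100)/5 = 6.5.
Monopoly sets MR = MC: 132.5 − 10Q = 100 ⇒ Q = 3.25, P = 132.5 − 5·3.25 = 116.25.
Change in price: 116.25 − 100 = 16.25.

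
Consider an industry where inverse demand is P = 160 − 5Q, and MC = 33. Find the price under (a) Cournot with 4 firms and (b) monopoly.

Cournot: P = 58.4; Monopoly: P = 96.5

With 4 symmetric Cournot firms, each firm's FOC gives 160 − 25q = 33, so q = 5.08, Q = 4·5.08 = 20.32, and P = 58.4.
The monopolist equates marginal revenue to marginal cost: 160 − 10Q = 33, so Q = 12.7. From demand, P = 96.5.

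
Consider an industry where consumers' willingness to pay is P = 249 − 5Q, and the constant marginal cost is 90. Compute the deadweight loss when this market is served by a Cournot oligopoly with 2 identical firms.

Perfect competition: P = MC = 90, so 249 − 5Q = 90 and Q = 31.8.
With 2 symmetric Cournot firms, each firm's FOC gives 249 − 15q = 90, so q = 10.6, Q = 2·10.6 = 21.2, and P = 143.
DWL is the triangle between Q = 21.2 and Q = 31.8: ½·(31.8 − 21.2)·(143 − 90) = 280.9.

DWL = 280.9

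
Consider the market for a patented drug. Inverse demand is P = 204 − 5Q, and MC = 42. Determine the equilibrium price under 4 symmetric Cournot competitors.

P = 74.4

With 4 symmetric Cournot firms, each firm's FOC gives 204 − 25q = 42, so q = 6.48, Q = 4·6.48 = 25.92, and P = 74.4.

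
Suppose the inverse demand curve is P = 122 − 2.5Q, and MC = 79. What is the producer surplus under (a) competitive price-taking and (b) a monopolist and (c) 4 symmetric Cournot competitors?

Under competition P = MC = 79, so Q = (122 − 79)/2.5 = 17.2.
PS = (79 − 79)·17.2 = 0.
The monopolist equates marginal revenue to marginal cost: 122 − 5Q = 79, so Q = 8.6. From demand, P = 100.5.
PS = (100.5 − 79)·8.6 = 184.9.
With 4 symmetric Cournot firms, each firm's FOC gives 122 − 12.5q = 79, so q = 3.44, Q = 4·3.44 = 13.76, and P = 87.6.
PS = (87.6 − 79)·13.76 = 118.336.

Competition: PS = 0; Monopoly: PS = 184.9; Cournot: PS = 118.336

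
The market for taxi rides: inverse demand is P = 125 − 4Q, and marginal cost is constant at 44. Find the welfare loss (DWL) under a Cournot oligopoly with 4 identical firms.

DWL = 32.805

Under competition P = MC = 44, so Q = (125 − 44)/4 = 20.25.
Cournot with 4 identical firms: the symmetric best-response condition is 125 − 20q = 44. Each firm produces q = 4.05, total output Q = 16.2, price P = 60.2.
DWL is the triangle between Q = 16.2 and Q = 20.25: ½·(20.25 − 16.2)·(60.2 − 44) = 32.805.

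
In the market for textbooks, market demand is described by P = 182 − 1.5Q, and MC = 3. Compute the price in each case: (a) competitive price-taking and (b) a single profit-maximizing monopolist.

Under competition P = MC = 3, so Q = (182 − 3)/1.5 = 358/3.
The monopolist equates marginal revenue to marginal cost: 182 − 3Q = 3, so Q = 179/3. From demand, P = 92.5.

Competition: P = 3; Monopoly: P = 92.5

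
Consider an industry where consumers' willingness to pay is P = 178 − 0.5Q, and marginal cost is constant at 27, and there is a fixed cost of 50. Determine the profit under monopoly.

A monopolist chooses Q where MR = MC. MR = 178 − Q; setting this equal to 27 gives Q = 151 and P = 102.5.
Profit = (102.5 − 27)·151 − 50 = 11350.5.

Profit = 11350.5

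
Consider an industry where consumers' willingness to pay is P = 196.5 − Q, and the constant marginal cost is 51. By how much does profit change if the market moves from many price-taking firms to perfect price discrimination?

Competitive firms price at marginal cost: P = 51, giving Q = 145.5.
Profit = (51 − 51)·145.5 = 0.
With perfect price discrimination, output is the efficient level Q = 145.5 (where demand meets MC), but every buyer pays their willingness to pay: CS = 0 and PS = total surplus.
PS equals the full surplus area, 10585.125. Profit = 10585.125 = 10585.125.
Change in profit: 10585.125 − 0 = 10585.125.

Profit rises by 10585.125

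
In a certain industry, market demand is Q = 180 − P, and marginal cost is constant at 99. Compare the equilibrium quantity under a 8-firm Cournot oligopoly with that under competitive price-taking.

Cournot: Q = 72; Competition: Q = 81

Inverting demand: P = 180 − Q.
Cournot with 8 identical firms: the symmetric best-response condition is 180 − 9q = 99. Each firm produces q = 9, total output Q = 72, price P = 108.
Under competition P = MC = 99, so Q = (180 − 99)/1 = 81.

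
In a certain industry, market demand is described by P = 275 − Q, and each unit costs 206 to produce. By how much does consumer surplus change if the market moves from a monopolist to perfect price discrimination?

A monopolist chooses Q where MR = MC. MR = 275 − 2Q; setting this equal to 206 gives Q = 34.5 and P = 240.5.
CS = ½·(275 − 240.5)·34.5 = 595.125.
A perfectly discriminating monopolist sells every unit with P(Q) ≥ MC(Q), so output equals the competitive quantity Q = 69. Each buyer pays their reservation price, so CS = 0 and the firm captures all surplus.
CS = 0.
Change in consumer surplus: 0 − 595.125 = −595.125.

Consumer surplus falls by 595.125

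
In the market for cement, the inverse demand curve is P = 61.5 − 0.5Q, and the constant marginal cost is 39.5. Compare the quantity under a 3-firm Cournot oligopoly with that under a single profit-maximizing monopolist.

In a 3-firm Cournot equilibrium, symmetry and the first-order condition give q = (61.5 − 39.5)/(2) = 11. So Q = 33 and P = 45.
The monopolist equates marginal revenue to marginal cost: 61.5 − Q = 39.5, so Q = 22. From demand, P = 50.5.

Cournot: Q = 33; Monopoly: Q = 22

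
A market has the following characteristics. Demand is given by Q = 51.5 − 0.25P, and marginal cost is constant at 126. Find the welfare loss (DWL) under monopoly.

Inverting demand: P = 206 − 4Q.
Under competition P = MC = 126, so Q = (206 − 126)/4 = 20.
A monopolist chooses Q where MR = MC. MR = 206 − 8Q; setting this equal to 126 gives Q = 10 and P = 166.
DWL is the triangle between Q = 10 and Q = 20: ½·(20 − 10)·(166 − 126) = 200.

DWL = 200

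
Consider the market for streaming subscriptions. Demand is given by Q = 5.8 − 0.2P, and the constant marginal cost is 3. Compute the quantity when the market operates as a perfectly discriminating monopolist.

Q = 5.2

Inverting demand: P = 29 − 5Q.
A perfectly discriminating monopolist sells every unit with P(Q) ≥ MC(Q), so output equals the competitive quantity Q = 5.2. Each buyer pays their reservation price, so CS = 0 and the firm captures all surplus.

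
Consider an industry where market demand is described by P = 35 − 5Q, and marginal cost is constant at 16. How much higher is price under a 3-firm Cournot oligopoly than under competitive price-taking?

Competitive firms price at marginal cost: P = 16, giving Q = 3.8.
In a 3-firm Cournot equilibrium, symmetry and the first-order condition give q = (35 − 16)/(20) = 0.95. So Q = 2.85 and P = 20.75.
Change in price: 20.75 − 16 = 4.75.

Price rises by 4.75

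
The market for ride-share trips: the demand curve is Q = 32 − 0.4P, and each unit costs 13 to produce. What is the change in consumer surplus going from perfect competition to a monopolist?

Inverting demand: P = 80 − 2.5Q.
Competitive firms price at marginal cost: P = 13, giving Q = 26.8.
CS = ½·(80 − 13)·26.8 = 897.8.
A monopolist chooses Q where MR = MC. MR = 80 − 5Q; setting this equal to 13 gives Q = 13.4 and P = 46.5.
CS = ½·(80 − 46.5)·13.4 = 224.45.
Change in consumer surplus: 224.45 − 897.8 = −673.35.

CS falls by 673.35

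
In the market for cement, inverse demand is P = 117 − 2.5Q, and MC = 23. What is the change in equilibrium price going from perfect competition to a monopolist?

Perfect competition: P = MC = 23, so 117 − 2.5Q = 23 and Q = 37.6.
Monopoly sets MR = MC: 117 − 5Q = 23 ⇒ Q = 18.8, P = 117 − 2.5·18.8 = 70.
Change in equilibrium price: 70 − 23 = 47.

Equilibrium price rises by 47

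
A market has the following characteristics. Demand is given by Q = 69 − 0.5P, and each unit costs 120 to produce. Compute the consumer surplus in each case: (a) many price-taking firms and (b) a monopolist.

Competition: CS = 81; Monopoly: CS = 20.25

Inverting demand: P = 138 − 2Q.
Under competition P = MC = 120, so Q = (138 − 120)/2 = 9.
CS = ½·(138 − 120)·9 = 81.
A monopolist chooses Q where MR = MC. MR = 138 − 4Q; setting this equal to 120 gives Q = 4.5 and P = 129.
CS = ½·(138 − 129)·4.5 = 20.25.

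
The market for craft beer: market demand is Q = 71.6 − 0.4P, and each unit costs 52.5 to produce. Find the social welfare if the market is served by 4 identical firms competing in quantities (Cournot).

TS = 3072.432

Inverting demand: P = 179 − 2.5Q.
With 4 symmetric Cournot firms, each firm's FOC gives 179 − 12.5q = 52.5, so q = 10.12, Q = 4·10.12 = 40.48, and P = 77.8.
CS = ½·(179 − 77.8)·40.48 = 2048.288; PS = (77.8 − 52.5)·40.48 = 1024.144; TS = 3072.432.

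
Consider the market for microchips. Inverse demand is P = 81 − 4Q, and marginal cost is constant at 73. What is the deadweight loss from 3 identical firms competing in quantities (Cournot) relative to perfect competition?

Under competition P = MC = 73, so Q = (81 − 73)/4 = 2.
With 3 symmetric Cournot firms, each firm's FOC gives 81 − 16q = 73, so q = 0.5, Q = 3·0.5 = 1.5, and P = 75.
DWL is the triangle between Q = 1.5 and Q = 2: ½·(2 − 1.5)·(75 − 73) = 0.5.

DWL = 0.5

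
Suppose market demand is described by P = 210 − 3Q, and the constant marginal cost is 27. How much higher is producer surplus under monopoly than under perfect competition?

PS rises by 2790.75

Under competition P = MC = 27, so Q = (210 − 27)/3 = 61.
PS = (27 − 27)·61 = 0.
A monopolist chooses Q where MR = MC. MR = 210 − 6Q; setting this equal to 27 gives Q = 30.5 and P = 118.5.
PS = (118.5 − 27)·30.5 = 2790.75.
Change in producer surplus: 2790.75 − 0 = 2790.75.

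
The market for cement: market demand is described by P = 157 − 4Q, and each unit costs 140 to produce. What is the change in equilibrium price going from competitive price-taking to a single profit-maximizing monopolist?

P rises by 8.5

Competitive firms price at marginal cost: P = 140, giving Q = 4.25.
A monopolist chooses Q where MR = MC. MR = 157 − 8Q; setting this equal to 140 gives Q = 2.125 and P = 148.5.
Change in equilibrium price: 148.5 − 140 = 8.5.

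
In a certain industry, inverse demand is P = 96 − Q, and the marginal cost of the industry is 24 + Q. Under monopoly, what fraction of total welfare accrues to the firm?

A monopolist chooses Q where MR = MC. MR = 96 − 2Q; setting this equal to 24 + Q gives Q = 24 and P = 72.
CS = ½·(96 − 72)·24 = 288.
PS = P·Q − VC(Q) = 72·24 − (24·24 + ½·1·24²) = 864.
Share captured = PS/TS = 864/1152 = 0.75.

PS/TS = 0.75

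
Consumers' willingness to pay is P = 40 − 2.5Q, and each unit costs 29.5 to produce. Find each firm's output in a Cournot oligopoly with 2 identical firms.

Cournot with 2 identical firms: the symmetric best-response condition is 40 − 7.5q = 29.5. Each firm produces q = 1.4, total output Q = 2.8, price P = 33.

q_i = 1.4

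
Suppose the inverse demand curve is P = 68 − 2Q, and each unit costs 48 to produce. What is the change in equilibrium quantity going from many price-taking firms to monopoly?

Q falls by 5

Competitive firms price at marginal cost: P = 48, giving Q = 10.
Monopoly sets MR = MC: 68 − 4Q = 48 ⇒ Q = 5, P = 68 − 2·5 = 58.
Change in equilibrium quantity: 5 − 10 = −5.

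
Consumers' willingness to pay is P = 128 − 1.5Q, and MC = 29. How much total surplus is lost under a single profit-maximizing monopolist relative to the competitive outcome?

Perfect competition: P = MC = 29, so 128 − 1.5Q = 29 and Q = 66.
Monopoly sets MR = MC: 128 − 3Q = 29 ⇒ Q = 33, P = 128 − 1.5·33 = 78.5.
DWL is the triangle between Q = 33 and Q = 66: ½·(66 − 33)·(78.5 − 29) = 816.75.

DWL = 816.75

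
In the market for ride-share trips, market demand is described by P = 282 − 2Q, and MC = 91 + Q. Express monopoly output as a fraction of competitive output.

Monopoly sets MR = MC: 282 − 4Q = 91 + Q ⇒ Q = 38.2, P = 282 − 2·38.2 = 205.6.
Under competition P = MC: 282 − 2Q = 91 + Q ⇒ Q = 191/3, P = 464/3.
Ratio Q_m/Q_c = 38.2/(191/3) = 0.6.

Q_m/Q_c = 0.6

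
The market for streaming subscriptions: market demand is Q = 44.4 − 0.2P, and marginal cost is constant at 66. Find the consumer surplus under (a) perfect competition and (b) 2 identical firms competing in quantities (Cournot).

Competition: CS = 2433.6; Cournot: CS = 1081.6

Inverting demand: P = 222 − 5Q.
Competitive firms price at marginal cost: P = 66, giving Q = 31.2.
CS = ½·(222 − 66)·31.2 = 2433.6.
Cournot with 2 identical firms: the symmetric best-response condition is 222 − 15q = 66. Each firm produces q = 10.4, total output Q = 20.8, price P = 118.
CS = ½·(222 − 118)·20.8 = 1081.6.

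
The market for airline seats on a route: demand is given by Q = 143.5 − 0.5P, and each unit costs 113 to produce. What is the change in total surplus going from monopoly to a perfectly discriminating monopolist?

Inverting demand: P = 287 − 2Q.
A monopolist chooses Q where MR = MC. MR = 287 − 4Q; setting this equal to 113 gives Q = 43.5 and P = 200.
CS = ½·(287 − 200)·43.5 = 1892.25; PS = (200 − 113)·43.5 = 3784.5; TS = 5676.75.
A perfectly discriminating monopolist sells every unit with P(Q) ≥ MC(Q), so output equals the competitive quantity Q = 87. Each buyer pays their reservation price, so CS = 0 and the firm captures all surplus.
TS = 7569 (equal to competitive TS).
Change in total surplus: 7569 − 5676.75 = 1892.25.

TS rises by 1892.25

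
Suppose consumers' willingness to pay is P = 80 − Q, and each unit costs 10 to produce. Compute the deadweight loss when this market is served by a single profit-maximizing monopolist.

DWL = 612.5

Perfect competition: P = MC = 10, so 80 − Q = 10 and Q = 70.
A monopolist chooses Q where MR = MC. MR = 80 − 2Q; setting this equal to 10 gives Q = 35 and P = 45.
DWL is the triangle between Q = 35 and Q = 70: ½·(70 − 35)·(45 − 10) = 612.5.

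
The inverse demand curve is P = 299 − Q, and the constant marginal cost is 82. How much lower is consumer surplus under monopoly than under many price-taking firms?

CS falls by 17658.375

Perfect competition: P = MC = 82, so 299 − Q = 82 and Q = 217.
CS = ½·(299 − 82)·217 = 23544.5.
The monopolist equates marginal revenue to marginal cost: 299 − 2Q = 82, so Q = 108.5. From demand, P = 190.5.
CS = ½·(299 − 190.5)·108.5 = 5886.125.
Change in consumer surplus: 5886.125 − 23544.5 = −17658.375.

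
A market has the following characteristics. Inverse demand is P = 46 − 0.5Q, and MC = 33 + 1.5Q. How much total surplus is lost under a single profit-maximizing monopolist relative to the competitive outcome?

DWL = 1.69

Competitive equilibrium sets price equal to marginal cost: 46 − 0.5Q = 33 + 1.5Q, so Q = 6.5 and P = 42.75.
Monopoly sets MR = MC: 46 − Q = 33 + 1.5Q ⇒ Q = 5.2, P = 46 − 0.5·5.2 = 43.4.
CS = ½·(46 − 42.75)·6.5 = 169/16; PS = (42.75·6.5 − 33·6.5 − ½·1.5·6.5²) = 507/16; TS = 42.25.
CS = ½·(46 − 43.4)·5.2 = 6.76; PS = (43.4·5.2 − 33·5.2 − ½·1.5·5.2²) = 33.8; TS = 40.56.
DWL = 42.25 − 40.56 = 1.69.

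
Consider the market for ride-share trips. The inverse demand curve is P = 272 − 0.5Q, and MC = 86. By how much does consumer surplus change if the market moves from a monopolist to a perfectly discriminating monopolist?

Consumer surplus falls by 8649

Monopoly sets MR = MC: 272 − Q = 86 ⇒ Q = 186, P = 272 − 0.5·186 = 179.
CS = ½·(272 − 179)·186 = 8649.
Under first-degree price discrimination the firm charges each unit its demand price and produces up to where P = MC, i.e. Q = 372. Consumer surplus is zero; producer surplus equals total surplus.
CS = 0.
Change in consumer surplus: 0 − 8649 = −8649.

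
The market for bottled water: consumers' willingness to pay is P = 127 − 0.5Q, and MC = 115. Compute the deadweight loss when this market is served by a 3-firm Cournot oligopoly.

Under competition P = MC = 115, so Q = (127 − 115)/0.5 = 24.
With 3 symmetric Cournot firms, each firm's FOC gives 127 − 2q = 115, so q = 6, Q = 3·6 = 18, and P = 118.
DWL is the triangle between Q = 18 and Q = 24: ½·(24 − 18)·(118 − 115) = 9.

DWL = 9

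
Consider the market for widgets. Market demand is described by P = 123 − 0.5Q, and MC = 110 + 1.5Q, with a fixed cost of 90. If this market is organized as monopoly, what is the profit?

The monopolist equates marginal revenue to marginal cost: 123 − Q = 110 + 1.5Q, so Q = 5.2. From demand, P = 120.4.
Profit = 120.4·5.2 − (110·5.2 + ½·1.5·5.2²) − 90 = −56.2.

Profit = −56.2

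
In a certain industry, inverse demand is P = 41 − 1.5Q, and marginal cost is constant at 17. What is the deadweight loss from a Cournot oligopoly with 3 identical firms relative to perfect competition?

Competitive firms price at marginal cost: P = 17, giving Q = 16.
Cournot with 3 identical firms: the symmetric best-response condition is 41 − 6q = 17. Each firm produces q = 4, total output Q = 12, price P = 23.
DWL is the triangle between Q = 12 and Q = 16: ½·(16 − 12)·(23 − 17) = 12.

DWL = 12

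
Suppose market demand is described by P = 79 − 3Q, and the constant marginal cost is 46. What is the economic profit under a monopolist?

Profit = 90.75

The monopolist equates marginal revenue to marginal cost: 79 − 6Q = 46, so Q = 5.5. From demand, P = 62.5.
Profit = (62.5 − 46)·5.5 = 90.75.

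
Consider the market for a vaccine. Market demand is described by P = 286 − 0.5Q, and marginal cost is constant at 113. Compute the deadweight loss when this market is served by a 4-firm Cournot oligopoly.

DWL = 1197.16

Competitive firms price at marginal cost: P = 113, giving Q = 346.
With 4 symmetric Cournot firms, each firm's FOC gives 286 − 2.5q = 113, so q = 69.2, Q = 4·69.2 = 276.8, and P = 147.6.
DWL is the triangle between Q = 276.8 and Q = 346: ½·(346 − 276.8)·(147.6 − 113) = 1197.16.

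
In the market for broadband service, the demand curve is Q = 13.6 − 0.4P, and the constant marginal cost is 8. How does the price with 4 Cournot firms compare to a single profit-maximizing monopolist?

Inverting demand: P = 34 − 2.5Q.
Cournot with 4 identical firms: the symmetric best-response condition is 34 − 12.5q = 8. Each firm produces q = 2.08, total output Q = 8.32, price P = 13.2.
A monopolist chooses Q where MR = MC. MR = 34 − 5Q; setting this equal to 8 gives Q = 5.2 and P = 21.

Cournot: P = 13.2; Monopoly: P = 21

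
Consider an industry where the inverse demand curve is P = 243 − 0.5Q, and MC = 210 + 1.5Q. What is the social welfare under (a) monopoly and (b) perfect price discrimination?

The monopolist equates marginal revenue to marginal cost: 243 − Q = 210 + 1.5Q, so Q = 13.2. From demand, P = 236.4.
CS = ½·(243 − 236.4)·13.2 = 43.56; PS = (236.4·13.2 − 210·13.2 − ½·1.5·13.2²) = 217.8; TS = 261.36.
With perfect price discrimination, output is the efficient level Q = 16.5 (where demand meets MC), but every buyer pays their willingness to pay: CS = 0 and PS = total surplus.
TS = 272.25 (equal to competitive TS).

Monopoly: TS = 261.36; Perfect PD: TS = 272.25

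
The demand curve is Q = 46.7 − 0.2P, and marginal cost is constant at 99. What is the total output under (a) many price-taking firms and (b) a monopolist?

Competition: Q = 26.9; Monopoly: Q = 13.45

Inverting demand: P = 233.5 − 5Q.
Under competition P = MC = 99, so Q = (233.5 − 99)/5 = 26.9.
A monopolist chooses Q where MR = MC. MR = 233.5 − 10Q; setting this equal to 99 gives Q = 13.45 and P = 166.25.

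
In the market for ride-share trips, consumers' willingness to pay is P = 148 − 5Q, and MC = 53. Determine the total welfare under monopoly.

A monopolist chooses Q where MR = MC. MR = 148 − 10Q; setting this equal to 53 gives Q = 9.5 and P = 100.5.
CS = ½·(148 − 100.5)·9.5 = 225.625; PS = (100.5 − 53)·9.5 = 451.25; TS = 676.875.

TS = 676.875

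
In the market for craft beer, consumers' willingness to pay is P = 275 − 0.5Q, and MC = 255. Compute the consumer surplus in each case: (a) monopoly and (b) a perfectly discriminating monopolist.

Monopoly: CS = 100; Perfect PD: CS = 0

A monopolist chooses Q where MR = MC. MR = 275 − Q; setting this equal to 255 gives Q = 20 and P = 265.
CS = ½·(275 − 265)·20 = 100.
Under first-degree price discrimination the firm charges each unit its demand price and produces up to where P = MC, i.e. Q = 40. Consumer surplus is zero; producer surplus equals total surplus.
CS = 0.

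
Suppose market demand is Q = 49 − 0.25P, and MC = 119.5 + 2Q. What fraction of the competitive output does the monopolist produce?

Inverting demand: P = 196 − 4Q.
The monopolist equates marginal revenue to marginal cost: 196 − 8Q = 119.5 + 2Q, so Q = 7.65. From demand, P = 165.4.
Under competition P = MC: 196 − 4Q = 119.5 + 2Q ⇒ Q = 12.75, P = 145.
Ratio Q_m/Q_c = 7.65/12.75 = 0.6.

Q_m/Q_c = 0.6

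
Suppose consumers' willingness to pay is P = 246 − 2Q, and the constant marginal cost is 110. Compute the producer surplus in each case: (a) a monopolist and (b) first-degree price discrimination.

Monopoly: PS = 2312; Perfect PD: PS = 4624

A monopolist chooses Q where MR = MC. MR = 246 − 4Q; setting this equal to 110 gives Q = 34 and P = 178.
PS = (178 − 110)·34 = 2312.
A perfectly discriminating monopolist sells every unit with P(Q) ≥ MC(Q), so output equals the competitive quantity Q = 68. Each buyer pays their reservation price, so CS = 0 and the firm captures all surplus.
PS = ½·(246 − 110)·68 = 4624.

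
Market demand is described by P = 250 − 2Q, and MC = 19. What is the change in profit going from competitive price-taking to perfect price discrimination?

π rises by 13340.25

Competitive firms price at marginal cost: P = 19, giving Q = 115.5.
Profit = (19 − 19)·115.5 = 0.
Under first-degree price discrimination the firm charges each unit its demand price and produces up to where P = MC, i.e. Q = 115.5. Consumer surplus is zero; producer surplus equals total surplus.
PS equals the full surplus area, 13340.25. Profit = 13340.25 = 13340.25.
Change in profit: 13340.25 − 0 = 13340.25.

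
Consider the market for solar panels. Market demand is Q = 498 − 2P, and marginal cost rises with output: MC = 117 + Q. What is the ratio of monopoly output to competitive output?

Q_m/Q_c = 0.75

Inverting demand: P = 249 − 0.5Q.
A monopolist chooses Q where MR = MC. MR = 249 − Q; setting this equal to 117 + Q gives Q = 66 and P = 216.
Under competition P = MC: 249 − 0.5Q = 117 + Q ⇒ Q = 88, P = 205.
Ratio Q_m/Q_c = 66/88 = 0.75.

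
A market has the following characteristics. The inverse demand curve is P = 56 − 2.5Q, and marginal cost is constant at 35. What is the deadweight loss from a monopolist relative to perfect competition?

Perfect competition: P = MC = 35, so 56 − 2.5Q = 35 and Q = 8.4.
The monopolist equates marginal revenue to marginal cost: 56 − 5Q = 35, so Q = 4.2. From demand, P = 45.5.
DWL is the triangle between Q = 4.2 and Q = 8.4: ½·(8.4 − 4.2)·(45.5 − 35) = 22.05.

DWL = 22.05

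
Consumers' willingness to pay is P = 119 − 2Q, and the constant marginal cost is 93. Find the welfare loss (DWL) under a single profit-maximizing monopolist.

DWL = 42.25

Perfect competition: P = MC = 93, so 119 − 2Q = 93 and Q = 13.
The monopolist equates marginal revenue to marginal cost: 119 − 4Q = 93, so Q = 6.5. From demand, P = 106.
DWL is the triangle between Q = 6.5 and Q = 13: ½·(13 − 6.5)·(106 − 93) = 42.25.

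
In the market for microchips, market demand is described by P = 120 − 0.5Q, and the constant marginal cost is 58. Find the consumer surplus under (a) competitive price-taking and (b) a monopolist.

Competition: CS = 3844; Monopoly: CS = 961

Competitive firms price at marginal cost: P = 58, giving Q = 124.
CS = ½·(120 − 58)·124 = 3844.
A monopolist chooses Q where MR = MC. MR = 120 − Q; setting this equal to 58 gives Q = 62 and P = 89.
CS = ½·(120 − 89)·62 = 961.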